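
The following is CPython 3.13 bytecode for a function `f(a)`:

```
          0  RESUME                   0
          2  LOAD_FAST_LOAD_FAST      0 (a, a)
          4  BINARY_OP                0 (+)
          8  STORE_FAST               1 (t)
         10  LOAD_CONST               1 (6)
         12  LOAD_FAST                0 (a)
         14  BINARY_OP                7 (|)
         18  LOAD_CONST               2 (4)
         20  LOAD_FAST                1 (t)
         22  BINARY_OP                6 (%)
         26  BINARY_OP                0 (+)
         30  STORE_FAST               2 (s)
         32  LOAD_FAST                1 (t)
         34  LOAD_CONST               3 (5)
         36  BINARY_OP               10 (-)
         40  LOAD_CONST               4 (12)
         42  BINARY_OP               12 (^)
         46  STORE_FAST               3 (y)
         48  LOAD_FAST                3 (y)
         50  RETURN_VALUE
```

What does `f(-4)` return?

LOAD_FAST_LOAD_FAST a,a → push -4,-4. Stack: [-4, -4]
BINARY_OP + → -4 + -4 = -8. Stack: [-8]
STORE_FAST t → t=-8. Stack: []
LOAD_CONST → push 6. Stack: [6]
LOAD_FAST a → push -4. Stack: [6, -4]
BINARY_OP | → 6 | -4 = -2. Stack: [-2]
LOAD_CONST → push 4. Stack: [-2, 4]
LOAD_FAST t → push -8. Stack: [-2, 4, -8]
BINARY_OP % → 4 % -8 = -4. Stack: [-2, -4]
BINARY_OP + → -2 + -4 = -6. Stack: [-6]
STORE_FAST s → s=-6. Stack: []
LOAD_FAST t → push -8. Stack: [-8]
LOAD_CONST → push 5. Stack: [-8, 5]
BINARY_OP - → -8 - 5 = -13. Stack: [-13]
LOAD_CONST → push 12. Stack: [-13, 12]
BINARY_OP ^ → -13 ^ 12 = -1. Stack: [-1]
STORE_FAST y → y=-1. Stack: []
LOAD_FAST y → push -1. Stack: [-1]
RETURN_VALUE → return -1.

-1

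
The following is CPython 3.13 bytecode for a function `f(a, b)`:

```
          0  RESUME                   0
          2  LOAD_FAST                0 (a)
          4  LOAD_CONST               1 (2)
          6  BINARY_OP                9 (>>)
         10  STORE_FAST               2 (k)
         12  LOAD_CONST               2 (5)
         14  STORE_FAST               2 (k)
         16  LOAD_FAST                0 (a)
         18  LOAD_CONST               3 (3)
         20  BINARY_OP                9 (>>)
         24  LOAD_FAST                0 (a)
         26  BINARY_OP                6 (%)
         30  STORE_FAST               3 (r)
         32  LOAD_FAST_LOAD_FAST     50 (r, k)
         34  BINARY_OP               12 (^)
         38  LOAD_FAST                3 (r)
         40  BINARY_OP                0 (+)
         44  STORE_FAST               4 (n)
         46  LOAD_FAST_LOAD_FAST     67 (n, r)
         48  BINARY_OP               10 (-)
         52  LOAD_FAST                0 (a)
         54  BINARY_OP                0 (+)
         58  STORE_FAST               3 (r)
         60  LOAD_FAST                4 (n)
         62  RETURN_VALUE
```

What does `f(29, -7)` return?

LOAD_FAST a → push 29. Stack: [29]
LOAD_CONST → push 2. Stack: [29, 2]
BINARY_OP >> → 29 >> 2 = 7. Stack: [7]
STORE_FAST k → k=7. Stack: []
LOAD_CONST → push 5. Stack: [5]
STORE_FAST k → k=5. Stack: []
LOAD_FAST a → push 29. Stack: [29]
LOAD_CONST → push 3. Stack: [29, 3]
BINARY_OP >> → 29 >> 3 = 3. Stack: [3]
LOAD_FAST a → push 29. Stack: [3, 29]
BINARY_OP % → 3 % 29 = 3. Stack: [3]
STORE_FAST r → r=3. Stack: []
LOAD_FAST_LOAD_FAST r,k → push 3,5. Stack: [3, 5]
BINARY_OP ^ → 3 ^ 5 = 6. Stack: [6]
LOAD_FAST r → push 3. Stack: [6, 3]
BINARY_OP + → 6 + 3 = 9. Stack: [9]
STORE_FAST n → n=9. Stack: []
LOAD_FAST_LOAD_FAST n,r → push 9,3. Stack: [9, 3]
BINARY_OP - → 9 - 3 = 6. Stack: [6]
LOAD_FAST a → push 29. Stack: [6, 29]
BINARY_OP + → 6 + 29 = 35. Stack: [35]
STORE_FAST r → r=35. Stack: []
LOAD_FAST n → push 9. Stack: [9]
RETURN_VALUE → return 9.

9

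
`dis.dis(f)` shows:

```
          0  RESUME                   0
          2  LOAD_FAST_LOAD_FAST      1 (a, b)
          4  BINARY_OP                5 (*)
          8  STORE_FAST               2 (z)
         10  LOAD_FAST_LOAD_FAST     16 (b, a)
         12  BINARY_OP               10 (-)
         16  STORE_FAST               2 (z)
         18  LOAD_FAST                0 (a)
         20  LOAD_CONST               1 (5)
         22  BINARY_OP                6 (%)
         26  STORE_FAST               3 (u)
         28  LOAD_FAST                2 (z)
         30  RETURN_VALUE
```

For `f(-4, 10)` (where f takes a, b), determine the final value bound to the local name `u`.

LOAD_FAST_LOAD_FAST a,b → push -4,10. Stack: [-4, 10]
BINARY_OP * → -4 * 10 = -40. Stack: [-40]
STORE_FAST z → z=-40. Stack: []
LOAD_FAST_LOAD_FAST b,a → push 10,-4. Stack: [10, -4]
BINARY_OP - → 10 - -4 = 14. Stack: [14]
STORE_FAST z → z=14. Stack: []
LOAD_FAST a → push -4. Stack: [-4]
LOAD_CONST → push 5. Stack: [-4, 5]
BINARY_OP % → -4 % 5 = 1. Stack: [1]
STORE_FAST u → u=1. Stack: []
LOAD_FAST z → push 14. Stack: [14]
RETURN_VALUE → return 14.

1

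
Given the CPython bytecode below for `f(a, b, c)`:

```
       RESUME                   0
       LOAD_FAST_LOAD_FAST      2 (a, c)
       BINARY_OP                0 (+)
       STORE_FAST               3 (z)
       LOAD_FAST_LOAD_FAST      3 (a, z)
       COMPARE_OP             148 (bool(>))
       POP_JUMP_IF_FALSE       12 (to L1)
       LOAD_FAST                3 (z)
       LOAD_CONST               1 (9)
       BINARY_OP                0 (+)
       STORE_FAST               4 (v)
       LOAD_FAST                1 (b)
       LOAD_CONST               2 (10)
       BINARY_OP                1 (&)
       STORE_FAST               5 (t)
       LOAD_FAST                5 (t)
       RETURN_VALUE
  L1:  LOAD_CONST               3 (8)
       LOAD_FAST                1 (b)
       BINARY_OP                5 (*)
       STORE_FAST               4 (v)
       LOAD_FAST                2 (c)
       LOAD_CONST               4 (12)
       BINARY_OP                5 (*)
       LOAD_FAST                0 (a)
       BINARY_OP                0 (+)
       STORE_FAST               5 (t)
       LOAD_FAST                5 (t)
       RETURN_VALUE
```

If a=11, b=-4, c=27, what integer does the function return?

LOAD_FAST_LOAD_FAST a,c → push 11,27. Stack: [11, 27]
BINARY_OP + → 11 + 27 = 38. Stack: [38]
STORE_FAST z → z=38. Stack: []
LOAD_FAST_LOAD_FAST a,z → push 11,38. Stack: [11, 38]
COMPARE_OP bool(>) → 11 vs 38 = False. Stack: [False]
POP_JUMP_IF_FALSE → pop False; jump. Stack: []
LOAD_CONST → push 8. Stack: [8]
LOAD_FAST b → push -4. Stack: [8, -4]
BINARY_OP * → 8 * -4 = -32. Stack: [-32]
STORE_FAST v → v=-32. Stack: []
LOAD_FAST c → push 27. Stack: [27]
LOAD_CONST → push 12. Stack: [27, 12]
BINARY_OP * → 27 * 12 = 324. Stack: [324]
LOAD_FAST a → push 11. Stack: [324, 11]
BINARY_OP + → 324 + 11 = 335. Stack: [335]
STORE_FAST t → t=335. Stack: []
LOAD_FAST t → push 335. Stack: [335]
RETURN_VALUE → return 335.

335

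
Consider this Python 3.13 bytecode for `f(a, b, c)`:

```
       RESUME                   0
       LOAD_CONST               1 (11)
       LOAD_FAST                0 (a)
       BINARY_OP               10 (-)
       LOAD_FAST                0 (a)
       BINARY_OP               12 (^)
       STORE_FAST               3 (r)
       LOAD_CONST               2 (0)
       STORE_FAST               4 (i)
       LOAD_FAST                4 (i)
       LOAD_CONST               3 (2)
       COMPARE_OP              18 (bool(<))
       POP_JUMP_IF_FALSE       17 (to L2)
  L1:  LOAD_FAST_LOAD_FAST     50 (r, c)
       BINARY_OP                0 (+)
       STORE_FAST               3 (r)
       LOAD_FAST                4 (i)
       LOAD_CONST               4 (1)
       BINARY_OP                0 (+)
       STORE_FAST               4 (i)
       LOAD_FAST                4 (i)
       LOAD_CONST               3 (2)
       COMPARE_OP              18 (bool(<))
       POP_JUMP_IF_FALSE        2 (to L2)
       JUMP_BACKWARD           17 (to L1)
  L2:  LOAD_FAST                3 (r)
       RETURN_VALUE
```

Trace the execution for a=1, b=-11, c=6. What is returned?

23

LOAD_CONST → push 11. Stack: [11]
LOAD_FAST a → push 1. Stack: [11, 1]
BINARY_OP - → 11 - 1 = 10. Stack: [10]
LOAD_FAST a → push 1. Stack: [10, 1]
BINARY_OP ^ → 10 ^ 1 = 11. Stack: [11]
STORE_FAST r → r=11. Stack: []
LOAD_CONST → push 0. Stack: [0]
STORE_FAST i → i=0. Stack: []
LOAD_FAST i → push 0. Stack: [0]
LOAD_CONST → push 2. Stack: [0, 2]
COMPARE_OP bool(<) → 0 vs 2 = True. Stack: [True]
POP_JUMP_IF_FALSE → pop True; no jump. Stack: []
LOAD_FAST_LOAD_FAST r,c → push 11,6. Stack: [11, 6]
BINARY_OP + → 11 + 6 = 17. Stack: [17]
STORE_FAST r → r=17. Stack: []
LOAD_FAST i → push 0. Stack: [0]
LOAD_CONST → push 1. Stack: [0, 1]
BINARY_OP + → 0 + 1 = 1. Stack: [1]
STORE_FAST i → i=1. Stack: []
LOAD_FAST i → push 1. Stack: [1]
LOAD_CONST → push 2. Stack: [1, 2]
COMPARE_OP bool(<) → 1 vs 2 = True. Stack: [True]
POP_JUMP_IF_FALSE → pop True; no jump. Stack: []
LOAD_FAST_LOAD_FAST r,c → push 17,6. Stack: [17, 6]
BINARY_OP + → 17 + 6 = 23. Stack: [23]
STORE_FAST r → r=23. Stack: []
LOAD_FAST i → push 1. Stack: [1]
LOAD_CONST → push 1. Stack: [1, 1]
BINARY_OP + → 1 + 1 = 2. Stack: [2]
STORE_FAST i → i=2. Stack: []
LOAD_FAST i → push 2. Stack: [2]
LOAD_CONST → push 2. Stack: [2, 2]
COMPARE_OP bool(<) → 2 vs 2 = False. Stack: [False]
POP_JUMP_IF_FALSE → pop False; jump. Stack: []
LOAD_FAST r → push 23. Stack: [23]
RETURN_VALUE → return 23.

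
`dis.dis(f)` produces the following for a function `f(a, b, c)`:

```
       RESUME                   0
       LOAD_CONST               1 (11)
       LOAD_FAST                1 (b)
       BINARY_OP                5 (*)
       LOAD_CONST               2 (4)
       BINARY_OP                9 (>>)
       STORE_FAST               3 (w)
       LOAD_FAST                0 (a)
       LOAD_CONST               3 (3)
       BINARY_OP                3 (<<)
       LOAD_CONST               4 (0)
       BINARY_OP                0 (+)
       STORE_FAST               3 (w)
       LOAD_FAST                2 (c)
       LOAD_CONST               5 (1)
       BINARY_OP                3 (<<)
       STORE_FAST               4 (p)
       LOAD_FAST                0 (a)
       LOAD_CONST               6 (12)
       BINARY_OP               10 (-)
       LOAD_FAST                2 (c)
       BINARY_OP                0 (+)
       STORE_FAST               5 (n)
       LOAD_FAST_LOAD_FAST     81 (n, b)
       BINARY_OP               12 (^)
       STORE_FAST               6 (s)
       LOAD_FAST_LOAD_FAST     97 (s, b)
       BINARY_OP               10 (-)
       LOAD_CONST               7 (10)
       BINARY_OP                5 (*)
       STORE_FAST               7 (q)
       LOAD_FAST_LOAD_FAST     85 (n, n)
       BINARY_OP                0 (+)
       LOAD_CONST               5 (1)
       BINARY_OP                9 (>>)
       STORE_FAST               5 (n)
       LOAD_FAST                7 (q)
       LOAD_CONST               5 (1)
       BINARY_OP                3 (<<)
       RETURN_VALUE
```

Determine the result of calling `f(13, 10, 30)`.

220

LOAD_CONST → push 11. Stack: [11]
LOAD_FAST b → push 10. Stack: [11, 10]
BINARY_OP * → 11 * 10 = 110. Stack: [110]
LOAD_CONST → push 4. Stack: [110, 4]
BINARY_OP >> → 110 >> 4 = 6. Stack: [6]
STORE_FAST w → w=6. Stack: []
LOAD_FAST a → push 13. Stack: [13]
LOAD_CONST → push 3. Stack: [13, 3]
BINARY_OP << → 13 << 3 = 104. Stack: [104]
LOAD_CONST → push 0. Stack: [104, 0]
BINARY_OP + → 104 + 0 = 104. Stack: [104]
STORE_FAST w → w=104. Stack: []
LOAD_FAST c → push 30. Stack: [30]
LOAD_CONST → push 1. Stack: [30, 1]
BINARY_OP << → 30 << 1 = 60. Stack: [60]
STORE_FAST p → p=60. Stack: []
LOAD_FAST a → push 13. Stack: [13]
LOAD_CONST → push 12. Stack: [13, 12]
BINARY_OP - → 13 - 12 = 1. Stack: [1]
LOAD_FAST c → push 30. Stack: [1, 30]
BINARY_OP + → 1 + 30 = 31. Stack: [31]
STORE_FAST n → n=31. Stack: []
LOAD_FAST_LOAD_FAST n,b → push 31,10. Stack: [31, 10]
BINARY_OP ^ → 31 ^ 10 = 21. Stack: [21]
STORE_FAST s → s=21. Stack: []
LOAD_FAST_LOAD_FAST s,b → push 21,10. Stack: [21, 10]
BINARY_OP - → 21 - 10 = 11. Stack: [11]
LOAD_CONST → push 10. Stack: [11, 10]
BINARY_OP * → 11 * 10 = 110. Stack: [110]
STORE_FAST q → q=110. Stack: []
LOAD_FAST_LOAD_FAST n,n → push 31,31. Stack: [31, 31]
BINARY_OP + → 31 + 31 = 62. Stack: [62]
LOAD_CONST → push 1. Stack: [62, 1]
BINARY_OP >> → 62 >> 1 = 31. Stack: [31]
STORE_FAST n → n=31. Stack: []
LOAD_FAST q → push 110. Stack: [110]
LOAD_CONST → push 1. Stack: [110, 1]
BINARY_OP << → 110 << 1 = 220. Stack: [220]
RETURN_VALUE → return 220.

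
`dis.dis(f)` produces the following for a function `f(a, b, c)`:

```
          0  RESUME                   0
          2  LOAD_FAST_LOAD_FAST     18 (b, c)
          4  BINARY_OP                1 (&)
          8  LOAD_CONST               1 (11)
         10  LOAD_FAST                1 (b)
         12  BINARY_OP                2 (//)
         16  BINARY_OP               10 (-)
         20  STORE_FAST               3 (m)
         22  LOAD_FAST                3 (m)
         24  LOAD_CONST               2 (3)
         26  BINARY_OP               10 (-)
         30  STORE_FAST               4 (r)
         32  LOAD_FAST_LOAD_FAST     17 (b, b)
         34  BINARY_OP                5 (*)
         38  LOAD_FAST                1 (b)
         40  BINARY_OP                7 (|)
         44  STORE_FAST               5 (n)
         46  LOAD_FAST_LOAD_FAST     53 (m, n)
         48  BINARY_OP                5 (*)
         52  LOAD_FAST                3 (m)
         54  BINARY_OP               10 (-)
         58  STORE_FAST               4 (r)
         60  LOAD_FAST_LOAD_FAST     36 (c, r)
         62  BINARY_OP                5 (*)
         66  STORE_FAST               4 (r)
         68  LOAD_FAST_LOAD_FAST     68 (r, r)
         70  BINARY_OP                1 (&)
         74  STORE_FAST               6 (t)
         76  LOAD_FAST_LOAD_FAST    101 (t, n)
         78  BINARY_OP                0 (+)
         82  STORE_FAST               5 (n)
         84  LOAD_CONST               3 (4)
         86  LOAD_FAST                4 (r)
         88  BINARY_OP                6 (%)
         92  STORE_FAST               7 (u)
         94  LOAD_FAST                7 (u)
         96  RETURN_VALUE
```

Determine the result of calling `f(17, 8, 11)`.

LOAD_FAST_LOAD_FAST b,c → push 8,11. Stack: [8, 11]
BINARY_OP & → 8 & 11 = 8. Stack: [8]
LOAD_CONST → push 11. Stack: [8, 11]
LOAD_FAST b → push 8. Stack: [8, 11, 8]
BINARY_OP // → 11 // 8 = 1. Stack: [8, 1]
BINARY_OP - → 8 - 1 = 7. Stack: [7]
STORE_FAST m → m=7. Stack: []
LOAD_FAST m → push 7. Stack: [7]
LOAD_CONST → push 3. Stack: [7, 3]
BINARY_OP - → 7 - 3 = 4. Stack: [4]
STORE_FAST r → r=4. Stack: []
LOAD_FAST_LOAD_FAST b,b → push 8,8. Stack: [8, 8]
BINARY_OP * → 8 * 8 = 64. Stack: [64]
LOAD_FAST b → push 8. Stack: [64, 8]
BINARY_OP | → 64 | 8 = 72. Stack: [72]
STORE_FAST n → n=72. Stack: []
LOAD_FAST_LOAD_FAST m,n → push 7,72. Stack: [7, 72]
BINARY_OP * → 7 * 72 = 504. Stack: [504]
LOAD_FAST m → push 7. Stack: [504, 7]
BINARY_OP - → 504 - 7 = 497. Stack: [497]
STORE_FAST r → r=497. Stack: []
LOAD_FAST_LOAD_FAST c,r → push 11,497. Stack: [11, 497]
BINARY_OP * → 11 * 497 = 5467. Stack: [5467]
STORE_FAST r → r=5467. Stack: []
LOAD_FAST_LOAD_FAST r,r → push 5467,5467. Stack: [5467, 5467]
BINARY_OP & → 5467 & 5467 = 5467. Stack: [5467]
STORE_FAST t → t=5467. Stack: []
LOAD_FAST_LOAD_FAST t,n → push 5467,72. Stack: [5467, 72]
BINARY_OP + → 5467 + 72 = 5539. Stack: [5539]
STORE_FAST n → n=5539. Stack: []
LOAD_CONST → push 4. Stack: [4]
LOAD_FAST r → push 5467. Stack: [4, 5467]
BINARY_OP % → 4 % 5467 = 4. Stack: [4]
STORE_FAST u → u=4. Stack: []
LOAD_FAST u → push 4. Stack: [4]
RETURN_VALUE → return 4.

4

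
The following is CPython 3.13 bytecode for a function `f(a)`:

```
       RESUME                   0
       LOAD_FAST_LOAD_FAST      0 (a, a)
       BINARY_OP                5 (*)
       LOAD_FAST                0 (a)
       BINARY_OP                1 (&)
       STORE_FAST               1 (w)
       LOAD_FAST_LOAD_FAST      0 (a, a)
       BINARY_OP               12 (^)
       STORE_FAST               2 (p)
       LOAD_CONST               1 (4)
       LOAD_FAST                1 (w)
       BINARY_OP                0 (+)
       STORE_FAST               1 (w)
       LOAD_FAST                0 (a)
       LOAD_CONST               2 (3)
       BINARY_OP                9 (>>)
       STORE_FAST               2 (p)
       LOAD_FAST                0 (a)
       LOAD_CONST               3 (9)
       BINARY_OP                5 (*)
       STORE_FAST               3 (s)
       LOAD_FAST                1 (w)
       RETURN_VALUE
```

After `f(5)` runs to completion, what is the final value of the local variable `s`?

LOAD_FAST_LOAD_FAST a,a → push 5,5. Stack: [5, 5]
BINARY_OP * → 5 * 5 = 25. Stack: [25]
LOAD_FAST a → push 5. Stack: [25, 5]
BINARY_OP & → 25 & 5 = 1. Stack: [1]
STORE_FAST w → w=1. Stack: []
LOAD_FAST_LOAD_FAST a,a → push 5,5. Stack: [5, 5]
BINARY_OP ^ → 5 ^ 5 = 0. Stack: [0]
STORE_FAST p → p=0. Stack: []
LOAD_CONST → push 4. Stack: [4]
LOAD_FAST w → push 1. Stack: [4, 1]
BINARY_OP + → 4 + 1 = 5. Stack: [5]
STORE_FAST w → w=5. Stack: []
LOAD_FAST a → push 5. Stack: [5]
LOAD_CONST → push 3. Stack: [5, 3]
BINARY_OP >> → 5 >> 3 = 0. Stack: [0]
STORE_FAST p → p=0. Stack: []
LOAD_FAST a → push 5. Stack: [5]
LOAD_CONST → push 9. Stack: [5, 9]
BINARY_OP * → 5 * 9 = 45. Stack: [45]
STORE_FAST s → s=45. Stack: []
LOAD_FAST w → push 5. Stack: [5]
RETURN_VALUE → return 5.

45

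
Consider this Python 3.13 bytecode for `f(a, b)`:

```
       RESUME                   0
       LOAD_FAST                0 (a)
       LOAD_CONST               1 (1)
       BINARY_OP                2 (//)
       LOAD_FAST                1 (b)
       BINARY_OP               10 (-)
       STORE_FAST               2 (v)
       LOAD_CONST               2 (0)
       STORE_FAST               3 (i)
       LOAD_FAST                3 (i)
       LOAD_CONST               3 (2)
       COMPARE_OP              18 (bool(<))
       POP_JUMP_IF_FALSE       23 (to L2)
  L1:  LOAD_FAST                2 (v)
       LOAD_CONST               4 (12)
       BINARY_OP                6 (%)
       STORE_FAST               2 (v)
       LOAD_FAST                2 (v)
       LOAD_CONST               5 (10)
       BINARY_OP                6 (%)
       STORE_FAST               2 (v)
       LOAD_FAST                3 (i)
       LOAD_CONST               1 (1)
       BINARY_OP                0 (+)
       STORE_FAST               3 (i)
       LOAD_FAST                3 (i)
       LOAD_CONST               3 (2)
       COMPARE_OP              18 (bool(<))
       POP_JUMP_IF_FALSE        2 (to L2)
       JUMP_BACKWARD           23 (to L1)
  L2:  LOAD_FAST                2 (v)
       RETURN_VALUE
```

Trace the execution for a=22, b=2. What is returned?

8

LOAD_FAST a → push 22. Stack: [22]
LOAD_CONST → push 1. Stack: [22, 1]
BINARY_OP // → 22 // 1 = 22. Stack: [22]
LOAD_FAST b → push 2. Stack: [22, 2]
BINARY_OP - → 22 - 2 = 20. Stack: [20]
STORE_FAST v → v=20. Stack: []
LOAD_CONST → push 0. Stack: [0]
STORE_FAST i → i=0. Stack: []
LOAD_FAST i → push 0. Stack: [0]
LOAD_CONST → push 2. Stack: [0, 2]
COMPARE_OP bool(<) → 0 vs 2 = True. Stack: [True]
POP_JUMP_IF_FALSE → pop True; no jump. Stack: []
LOAD_FAST v → push 20. Stack: [20]
LOAD_CONST → push 12. Stack: [20, 12]
BINARY_OP % → 20 % 12 = 8. Stack: [8]
STORE_FAST v → v=8. Stack: []
LOAD_FAST v → push 8. Stack: [8]
LOAD_CONST → push 10. Stack: [8, 10]
BINARY_OP % → 8 % 10 = 8. Stack: [8]
STORE_FAST v → v=8. Stack: []
LOAD_FAST i → push 0. Stack: [0]
LOAD_CONST → push 1. Stack: [0, 1]
BINARY_OP + → 0 + 1 = 1. Stack: [1]
STORE_FAST i → i=1. Stack: []
LOAD_FAST i → push 1. Stack: [1]
LOAD_CONST → push 2. Stack: [1, 2]
COMPARE_OP bool(<) → 1 vs 2 = True. Stack: [True]
POP_JUMP_IF_FALSE → pop True; no jump. Stack: []
LOAD_FAST v → push 8. Stack: [8]
LOAD_CONST → push 12. Stack: [8, 12]
BINARY_OP % → 8 % 12 = 8. Stack: [8]
STORE_FAST v → v=8. Stack: []
LOAD_FAST v → push 8. Stack: [8]
LOAD_CONST → push 10. Stack: [8, 10]
BINARY_OP % → 8 % 10 = 8. Stack: [8]
STORE_FAST v → v=8. Stack: []
LOAD_FAST i → push 1. Stack: [1]
LOAD_CONST → push 1. Stack: [1, 1]
BINARY_OP + → 1 + 1 = 2. Stack: [2]
STORE_FAST i → i=2. Stack: []
LOAD_FAST i → push 2. Stack: [2]
LOAD_CONST → push 2. Stack: [2, 2]
COMPARE_OP bool(<) → 2 vs 2 = False. Stack: [False]
POP_JUMP_IF_FALSE → pop False; jump. Stack: []
LOAD_FAST v → push 8. Stack: [8]
RETURN_VALUE → return 8.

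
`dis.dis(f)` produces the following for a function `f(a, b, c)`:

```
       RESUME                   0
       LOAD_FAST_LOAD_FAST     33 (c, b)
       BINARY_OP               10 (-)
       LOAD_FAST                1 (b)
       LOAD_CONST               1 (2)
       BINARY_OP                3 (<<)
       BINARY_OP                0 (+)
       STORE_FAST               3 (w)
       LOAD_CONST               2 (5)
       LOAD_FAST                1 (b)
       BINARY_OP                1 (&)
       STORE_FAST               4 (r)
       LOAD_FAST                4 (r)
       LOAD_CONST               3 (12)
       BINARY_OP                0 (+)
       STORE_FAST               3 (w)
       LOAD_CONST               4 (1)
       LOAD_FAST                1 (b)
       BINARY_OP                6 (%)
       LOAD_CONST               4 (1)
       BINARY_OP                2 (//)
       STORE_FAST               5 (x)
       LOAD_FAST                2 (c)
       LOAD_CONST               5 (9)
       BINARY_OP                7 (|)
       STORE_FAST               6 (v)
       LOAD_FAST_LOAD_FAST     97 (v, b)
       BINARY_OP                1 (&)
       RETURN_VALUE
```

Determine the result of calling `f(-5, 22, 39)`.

6

LOAD_FAST_LOAD_FAST c,b → push 39,22. Stack: [39, 22]
BINARY_OP - → 39 - 22 = 17. Stack: [17]
LOAD_FAST b → push 22. Stack: [17, 22]
LOAD_CONST → push 2. Stack: [17, 22, 2]
BINARY_OP << → 22 << 2 = 88. Stack: [17, 88]
BINARY_OP + → 17 + 88 = 105. Stack: [105]
STORE_FAST w → w=105. Stack: []
LOAD_CONST → push 5. Stack: [5]
LOAD_FAST b → push 22. Stack: [5, 22]
BINARY_OP & → 5 & 22 = 4. Stack: [4]
STORE_FAST r → r=4. Stack: []
LOAD_FAST r → push 4. Stack: [4]
LOAD_CONST → push 12. Stack: [4, 12]
BINARY_OP + → 4 + 12 = 16. Stack: [16]
STORE_FAST w → w=16. Stack: []
LOAD_CONST → push 1. Stack: [1]
LOAD_FAST b → push 22. Stack: [1, 22]
BINARY_OP % → 1 % 22 = 1. Stack: [1]
LOAD_CONST → push 1. Stack: [1, 1]
BINARY_OP // → 1 // 1 = 1. Stack: [1]
STORE_FAST x → x=1. Stack: []
LOAD_FAST c → push 39. Stack: [39]
LOAD_CONST → push 9. Stack: [39, 9]
BINARY_OP | → 39 | 9 = 47. Stack: [47]
STORE_FAST v → v=47. Stack: []
LOAD_FAST_LOAD_FAST v,b → push 47,22. Stack: [47, 22]
BINARY_OP & → 47 & 22 = 6. Stack: [6]
RETURN_VALUE → return 6.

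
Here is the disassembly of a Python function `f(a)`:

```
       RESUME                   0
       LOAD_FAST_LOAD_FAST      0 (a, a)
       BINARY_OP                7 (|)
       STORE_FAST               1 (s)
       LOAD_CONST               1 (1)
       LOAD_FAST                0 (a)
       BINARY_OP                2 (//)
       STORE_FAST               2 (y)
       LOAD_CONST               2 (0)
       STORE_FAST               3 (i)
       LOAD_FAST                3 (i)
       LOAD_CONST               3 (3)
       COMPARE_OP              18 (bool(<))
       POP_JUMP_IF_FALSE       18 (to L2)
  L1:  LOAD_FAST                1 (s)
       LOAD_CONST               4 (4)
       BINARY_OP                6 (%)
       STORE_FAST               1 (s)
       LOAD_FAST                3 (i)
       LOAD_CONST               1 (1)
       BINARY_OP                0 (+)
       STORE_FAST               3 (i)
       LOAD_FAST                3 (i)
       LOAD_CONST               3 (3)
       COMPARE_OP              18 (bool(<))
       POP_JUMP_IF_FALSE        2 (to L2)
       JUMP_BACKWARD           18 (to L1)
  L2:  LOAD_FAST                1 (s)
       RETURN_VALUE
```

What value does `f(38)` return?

LOAD_FAST_LOAD_FAST a,a → push 38,38. Stack: [38, 38]
BINARY_OP | → 38 | 38 = 38. Stack: [38]
STORE_FAST s → s=38. Stack: []
LOAD_CONST → push 1. Stack: [1]
LOAD_FAST a → push 38. Stack: [1, 38]
BINARY_OP // → 1 // 38 = 0. Stack: [0]
STORE_FAST y → y=0. Stack: []
LOAD_CONST → push 0. Stack: [0]
STORE_FAST i → i=0. Stack: []
LOAD_FAST i → push 0. Stack: [0]
LOAD_CONST → push 3. Stack: [0, 3]
COMPARE_OP bool(<) → 0 vs 3 = True. Stack: [True]
POP_JUMP_IF_FALSE → pop True; no jump. Stack: []
LOAD_FAST s → push 38. Stack: [38]
LOAD_CONST → push 4. Stack: [38, 4]
BINARY_OP % → 38 % 4 = 2. Stack: [2]
STORE_FAST s → s=2. Stack: []
LOAD_FAST i → push 0. Stack: [0]
LOAD_CONST → push 1. Stack: [0, 1]
BINARY_OP + → 0 + 1 = 1. Stack: [1]
STORE_FAST i → i=1. Stack: []
LOAD_FAST i → push 1. Stack: [1]
LOAD_CONST → push 3. Stack: [1, 3]
COMPARE_OP bool(<) → 1 vs 3 = True. Stack: [True]
POP_JUMP_IF_FALSE → pop True; no jump. Stack: []
LOAD_FAST s → push 2. Stack: [2]
LOAD_CONST → push 4. Stack: [2, 4]
BINARY_OP % → 2 % 4 = 2. Stack: [2]
STORE_FAST s → s=2. Stack: []
LOAD_FAST i → push 1. Stack: [1]
LOAD_CONST → push 1. Stack: [1, 1]
BINARY_OP + → 1 + 1 = 2. Stack: [2]
STORE_FAST i → i=2. Stack: []
LOAD_FAST i → push 2. Stack: [2]
LOAD_CONST → push 3. Stack: [2, 3]
COMPARE_OP bool(<) → 2 vs 3 = True. Stack: [True]
POP_JUMP_IF_FALSE → pop True; no jump. Stack: []
LOAD_FAST s → push 2. Stack: [2]
LOAD_CONST → push 4. Stack: [2, 4]
BINARY_OP % → 2 % 4 = 2. Stack: [2]
STORE_FAST s → s=2. Stack: []
LOAD_FAST i → push 2. Stack: [2]
LOAD_CONST → push 1. Stack: [2, 1]
BINARY_OP + → 2 + 1 = 3. Stack: [3]
STORE_FAST i → i=3. Stack: []
LOAD_FAST i → push 3. Stack: [3]
LOAD_CONST → push 3. Stack: [3, 3]
COMPARE_OP bool(<) → 3 vs 3 = False. Stack: [False]
POP_JUMP_IF_FALSE → pop False; jump. Stack: []
LOAD_FAST s → push 2. Stack: [2]
RETURN_VALUE → return 2.

2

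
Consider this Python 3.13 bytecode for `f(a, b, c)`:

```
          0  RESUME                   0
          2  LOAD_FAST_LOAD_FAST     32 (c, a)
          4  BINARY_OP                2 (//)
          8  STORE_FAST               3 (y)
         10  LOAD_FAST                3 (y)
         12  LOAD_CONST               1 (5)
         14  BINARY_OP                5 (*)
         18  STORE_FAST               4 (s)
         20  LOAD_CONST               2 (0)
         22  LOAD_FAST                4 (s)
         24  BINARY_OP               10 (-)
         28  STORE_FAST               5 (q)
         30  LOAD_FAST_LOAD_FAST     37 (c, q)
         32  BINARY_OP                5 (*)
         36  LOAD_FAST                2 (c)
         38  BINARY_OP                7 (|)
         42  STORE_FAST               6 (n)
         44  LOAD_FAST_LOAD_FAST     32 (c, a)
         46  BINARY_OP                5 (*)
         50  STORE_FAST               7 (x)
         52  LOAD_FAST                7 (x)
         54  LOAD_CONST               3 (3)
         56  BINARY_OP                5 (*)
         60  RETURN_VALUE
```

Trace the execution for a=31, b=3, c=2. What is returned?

186

LOAD_FAST_LOAD_FAST c,a → push 2,31. Stack: [2, 31]
BINARY_OP // → 2 // 31 = 0. Stack: [0]
STORE_FAST y → y=0. Stack: []
LOAD_FAST y → push 0. Stack: [0]
LOAD_CONST → push 5. Stack: [0, 5]
BINARY_OP * → 0 * 5 = 0. Stack: [0]
STORE_FAST s → s=0. Stack: []
LOAD_CONST → push 0. Stack: [0]
LOAD_FAST s → push 0. Stack: [0, 0]
BINARY_OP - → 0 - 0 = 0. Stack: [0]
STORE_FAST q → q=0. Stack: []
LOAD_FAST_LOAD_FAST c,q → push 2,0. Stack: [2, 0]
BINARY_OP * → 2 * 0 = 0. Stack: [0]
LOAD_FAST c → push 2. Stack: [0, 2]
BINARY_OP | → 0 | 2 = 2. Stack: [2]
STORE_FAST n → n=2. Stack: []
LOAD_FAST_LOAD_FAST c,a → push 2,31. Stack: [2, 31]
BINARY_OP * → 2 * 31 = 62. Stack: [62]
STORE_FAST x → x=62. Stack: []
LOAD_FAST x → push 62. Stack: [62]
LOAD_CONST → push 3. Stack: [62, 3]
BINARY_OP * → 62 * 3 = 186. Stack: [186]
RETURN_VALUE → return 186.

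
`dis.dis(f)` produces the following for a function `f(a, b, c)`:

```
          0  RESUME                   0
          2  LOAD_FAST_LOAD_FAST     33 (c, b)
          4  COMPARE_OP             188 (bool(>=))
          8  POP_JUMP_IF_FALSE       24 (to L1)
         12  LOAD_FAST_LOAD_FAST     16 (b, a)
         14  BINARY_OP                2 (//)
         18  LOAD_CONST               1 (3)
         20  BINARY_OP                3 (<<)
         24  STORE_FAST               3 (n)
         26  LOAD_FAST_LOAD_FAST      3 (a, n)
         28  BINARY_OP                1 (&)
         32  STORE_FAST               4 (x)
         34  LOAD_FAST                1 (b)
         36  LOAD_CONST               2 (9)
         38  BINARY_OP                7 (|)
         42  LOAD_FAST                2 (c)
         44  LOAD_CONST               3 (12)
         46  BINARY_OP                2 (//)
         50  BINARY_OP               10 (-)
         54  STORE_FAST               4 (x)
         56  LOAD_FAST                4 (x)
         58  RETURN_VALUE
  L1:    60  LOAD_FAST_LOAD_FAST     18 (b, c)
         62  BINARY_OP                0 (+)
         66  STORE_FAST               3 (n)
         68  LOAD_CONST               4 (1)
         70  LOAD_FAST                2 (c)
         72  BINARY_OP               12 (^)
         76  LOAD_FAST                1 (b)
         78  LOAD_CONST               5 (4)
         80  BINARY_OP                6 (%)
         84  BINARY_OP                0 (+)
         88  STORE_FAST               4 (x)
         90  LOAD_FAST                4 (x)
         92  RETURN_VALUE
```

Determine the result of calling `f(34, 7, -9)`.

-7

LOAD_FAST_LOAD_FAST c,b → push -9,7. Stack: [-9, 7]
COMPARE_OP bool(>=) → -9 vs 7 = False. Stack: [False]
POP_JUMP_IF_FALSE → pop False; jump. Stack: []
LOAD_FAST_LOAD_FAST b,c → push 7,-9. Stack: [7, -9]
BINARY_OP + → 7 + -9 = -2. Stack: [-2]
STORE_FAST n → n=-2. Stack: []
LOAD_CONST → push 1. Stack: [1]
LOAD_FAST c → push -9. Stack: [1, -9]
BINARY_OP ^ → 1 ^ -9 = -10. Stack: [-10]
LOAD_FAST b → push 7. Stack: [-10, 7]
LOAD_CONST → push 4. Stack: [-10, 7, 4]
BINARY_OP % → 7 % 4 = 3. Stack: [-10, 3]
BINARY_OP + → -10 + 3 = -7. Stack: [-7]
STORE_FAST x → x=-7. Stack: []
LOAD_FAST x → push -7. Stack: [-7]
RETURN_VALUE → return -7.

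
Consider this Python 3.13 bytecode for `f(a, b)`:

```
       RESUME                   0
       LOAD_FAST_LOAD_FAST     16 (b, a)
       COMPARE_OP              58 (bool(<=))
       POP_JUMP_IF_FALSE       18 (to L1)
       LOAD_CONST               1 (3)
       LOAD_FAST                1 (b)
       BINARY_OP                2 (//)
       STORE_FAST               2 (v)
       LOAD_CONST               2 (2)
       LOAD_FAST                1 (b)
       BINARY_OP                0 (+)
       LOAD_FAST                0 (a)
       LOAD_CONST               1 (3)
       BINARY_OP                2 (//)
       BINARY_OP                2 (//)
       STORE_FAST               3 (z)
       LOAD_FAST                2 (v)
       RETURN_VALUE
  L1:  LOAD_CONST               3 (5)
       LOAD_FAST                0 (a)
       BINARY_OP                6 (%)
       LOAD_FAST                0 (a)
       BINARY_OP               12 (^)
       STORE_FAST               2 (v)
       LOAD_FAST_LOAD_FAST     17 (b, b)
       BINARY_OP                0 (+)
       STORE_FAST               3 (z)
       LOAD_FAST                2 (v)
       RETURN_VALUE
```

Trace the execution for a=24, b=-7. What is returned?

-1

LOAD_FAST_LOAD_FAST b,a → push -7,24. Stack: [-7, 24]
COMPARE_OP bool(<=) → -7 vs 24 = True. Stack: [True]
POP_JUMP_IF_FALSE → pop True; no jump. Stack: []
LOAD_CONST → push 3. Stack: [3]
LOAD_FAST b → push -7. Stack: [3, -7]
BINARY_OP // → 3 // -7 = -1. Stack: [-1]
STORE_FAST v → v=-1. Stack: []
LOAD_CONST → push 2. Stack: [2]
LOAD_FAST b → push -7. Stack: [2, -7]
BINARY_OP + → 2 + -7 = -5. Stack: [-5]
LOAD_FAST a → push 24. Stack: [-5, 24]
LOAD_CONST → push 3. Stack: [-5, 24, 3]
BINARY_OP // → 24 // 3 = 8. Stack: [-5, 8]
BINARY_OP // → -5 // 8 = -1. Stack: [-1]
STORE_FAST z → z=-1. Stack: []
LOAD_FAST v → push -1. Stack: [-1]
RETURN_VALUE → return -1.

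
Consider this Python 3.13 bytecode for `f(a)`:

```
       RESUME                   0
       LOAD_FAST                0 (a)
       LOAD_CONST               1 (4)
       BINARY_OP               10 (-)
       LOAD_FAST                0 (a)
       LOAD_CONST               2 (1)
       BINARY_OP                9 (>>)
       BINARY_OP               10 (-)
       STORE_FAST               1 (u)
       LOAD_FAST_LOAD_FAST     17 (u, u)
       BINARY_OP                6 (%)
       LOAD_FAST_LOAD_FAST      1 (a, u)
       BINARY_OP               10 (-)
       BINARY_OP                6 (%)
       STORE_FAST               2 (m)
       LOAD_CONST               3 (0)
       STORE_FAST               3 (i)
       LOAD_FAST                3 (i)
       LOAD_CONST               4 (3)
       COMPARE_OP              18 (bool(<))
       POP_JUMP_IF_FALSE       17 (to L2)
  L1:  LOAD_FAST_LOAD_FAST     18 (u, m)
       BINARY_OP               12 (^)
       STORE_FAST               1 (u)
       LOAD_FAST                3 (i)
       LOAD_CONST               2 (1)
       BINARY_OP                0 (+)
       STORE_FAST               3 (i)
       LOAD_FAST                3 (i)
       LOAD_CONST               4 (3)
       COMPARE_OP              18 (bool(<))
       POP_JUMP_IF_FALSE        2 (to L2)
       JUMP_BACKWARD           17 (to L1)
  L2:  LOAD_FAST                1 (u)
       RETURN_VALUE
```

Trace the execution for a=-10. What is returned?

LOAD_FAST a → push -10. Stack: [-10]
LOAD_CONST → push 4. Stack: [-10, 4]
BINARY_OP - → -10 - 4 = -14. Stack: [-14]
LOAD_FAST a → push -10. Stack: [-14, -10]
LOAD_CONST → push 1. Stack: [-14, -10, 1]
BINARY_OP >> → -10 >> 1 = -5. Stack: [-14, -5]
BINARY_OP - → -14 - -5 = -9. Stack: [-9]
STORE_FAST u → u=-9. Stack: []
LOAD_FAST_LOAD_FAST u,u → push -9,-9. Stack: [-9, -9]
BINARY_OP % → -9 % -9 = 0. Stack: [0]
LOAD_FAST_LOAD_FAST a,u → push -10,-9. Stack: [0, -10, -9]
BINARY_OP - → -10 - -9 = -1. Stack: [0, -1]
BINARY_OP % → 0 % -1 = 0. Stack: [0]
STORE_FAST m → m=0. Stack: []
LOAD_CONST → push 0. Stack: [0]
STORE_FAST i → i=0. Stack: []
LOAD_FAST i → push 0. Stack: [0]
LOAD_CONST → push 3. Stack: [0, 3]
COMPARE_OP bool(<) → 0 vs 3 = True. Stack: [True]
POP_JUMP_IF_FALSE → pop True; no jump. Stack: []
LOAD_FAST_LOAD_FAST u,m → push -9,0. Stack: [-9, 0]
BINARY_OP ^ → -9 ^ 0 = -9. Stack: [-9]
STORE_FAST u → u=-9. Stack: []
LOAD_FAST i → push 0. Stack: [0]
LOAD_CONST → push 1. Stack: [0, 1]
BINARY_OP + → 0 + 1 = 1. Stack: [1]
STORE_FAST i → i=1. Stack: []
LOAD_FAST i → push 1. Stack: [1]
LOAD_CONST → push 3. Stack: [1, 3]
COMPARE_OP bool(<) → 1 vs 3 = True. Stack: [True]
POP_JUMP_IF_FALSE → pop True; no jump. Stack: []
LOAD_FAST_LOAD_FAST u,m → push -9,0. Stack: [-9, 0]
BINARY_OP ^ → -9 ^ 0 = -9. Stack: [-9]
STORE_FAST u → u=-9. Stack: []
LOAD_FAST i → push 1. Stack: [1]
LOAD_CONST → push 1. Stack: [1, 1]
BINARY_OP + → 1 + 1 = 2. Stack: [2]
STORE_FAST i → i=2. Stack: []
LOAD_FAST i → push 2. Stack: [2]
LOAD_CONST → push 3. Stack: [2, 3]
COMPARE_OP bool(<) → 2 vs 3 = True. Stack: [True]
POP_JUMP_IF_FALSE → pop True; no jump. Stack: []
LOAD_FAST_LOAD_FAST u,m → push -9,0. Stack: [-9, 0]
BINARY_OP ^ → -9 ^ 0 = -9. Stack: [-9]
STORE_FAST u → u=-9. Stack: []
LOAD_FAST i → push 2. Stack: [2]
LOAD_CONST → push 1. Stack: [2, 1]
BINARY_OP + → 2 + 1 = 3. Stack: [3]
STORE_FAST i → i=3. Stack: []
LOAD_FAST i → push 3. Stack: [3]
LOAD_CONST → push 3. Stack: [3, 3]
COMPARE_OP bool(<) → 3 vs 3 = False. Stack: [False]
POP_JUMP_IF_FALSE → pop False; jump. Stack: []
LOAD_FAST u → push -9. Stack: [-9]
RETURN_VALUE → return -9.

-9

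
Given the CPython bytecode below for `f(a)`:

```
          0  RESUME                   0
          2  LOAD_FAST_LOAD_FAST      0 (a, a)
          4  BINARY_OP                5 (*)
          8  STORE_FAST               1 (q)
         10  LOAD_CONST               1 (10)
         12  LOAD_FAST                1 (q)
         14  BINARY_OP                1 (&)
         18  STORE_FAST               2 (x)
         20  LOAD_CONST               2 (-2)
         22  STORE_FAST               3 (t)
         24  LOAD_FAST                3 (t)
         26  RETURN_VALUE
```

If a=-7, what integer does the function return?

LOAD_FAST_LOAD_FAST a,a → push -7,-7. Stack: [-7, -7]
BINARY_OP * → -7 * -7 = 49. Stack: [49]
STORE_FAST q → q=49. Stack: []
LOAD_CONST → push 10. Stack: [10]
LOAD_FAST q → push 49. Stack: [10, 49]
BINARY_OP & → 10 & 49 = 0. Stack: [0]
STORE_FAST x → x=0. Stack: []
LOAD_CONST → push -2. Stack: [-2]
STORE_FAST t → t=-2. Stack: []
LOAD_FAST t → push -2. Stack: [-2]
RETURN_VALUE → return -2.

-2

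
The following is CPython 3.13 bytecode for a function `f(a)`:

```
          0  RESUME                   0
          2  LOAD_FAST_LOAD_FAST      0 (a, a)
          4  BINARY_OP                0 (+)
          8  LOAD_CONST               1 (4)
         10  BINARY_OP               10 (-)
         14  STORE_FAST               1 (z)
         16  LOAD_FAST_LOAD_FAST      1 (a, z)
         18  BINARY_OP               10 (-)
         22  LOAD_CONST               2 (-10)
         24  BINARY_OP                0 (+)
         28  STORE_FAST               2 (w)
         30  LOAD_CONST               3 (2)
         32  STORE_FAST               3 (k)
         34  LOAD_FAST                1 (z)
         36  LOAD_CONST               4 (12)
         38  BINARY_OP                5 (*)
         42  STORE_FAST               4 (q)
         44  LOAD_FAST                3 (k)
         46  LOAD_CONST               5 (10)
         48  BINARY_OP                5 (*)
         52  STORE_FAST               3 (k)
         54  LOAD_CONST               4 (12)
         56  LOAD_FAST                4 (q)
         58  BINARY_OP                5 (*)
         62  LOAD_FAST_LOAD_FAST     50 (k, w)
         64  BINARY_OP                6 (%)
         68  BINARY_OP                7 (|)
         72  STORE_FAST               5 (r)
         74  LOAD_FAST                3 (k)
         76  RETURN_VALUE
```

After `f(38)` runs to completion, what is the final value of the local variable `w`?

LOAD_FAST_LOAD_FAST a,a → push 38,38. Stack: [38, 38]
BINARY_OP + → 38 + 38 = 76. Stack: [76]
LOAD_CONST → push 4. Stack: [76, 4]
BINARY_OP - → 76 - 4 = 72. Stack: [72]
STORE_FAST z → z=72. Stack: []
LOAD_FAST_LOAD_FAST a,z → push 38,72. Stack: [38, 72]
BINARY_OP - → 38 - 72 = -34. Stack: [-34]
LOAD_CONST → push -10. Stack: [-34, -10]
BINARY_OP + → -34 + -10 = -44. Stack: [-44]
STORE_FAST w → w=-44. Stack: []
LOAD_CONST → push 2. Stack: [2]
STORE_FAST k → k=2. Stack: []
LOAD_FAST z → push 72. Stack: [72]
LOAD_CONST → push 12. Stack: [72, 12]
BINARY_OP * → 72 * 12 = 864. Stack: [864]
STORE_FAST q → q=864. Stack: []
LOAD_FAST k → push 2. Stack: [2]
LOAD_CONST → push 10. Stack: [2, 10]
BINARY_OP * → 2 * 10 = 20. Stack: [20]
STORE_FAST k → k=20. Stack: []
LOAD_CONST → push 12. Stack: [12]
LOAD_FAST q → push 864. Stack: [12, 864]
BINARY_OP * → 12 * 864 = 10368. Stack: [10368]
LOAD_FAST_LOAD_FAST k,w → push 20,-44. Stack: [10368, 20, -44]
BINARY_OP % → 20 % -44 = -24. Stack: [10368, -24]
BINARY_OP | → 10368 | -24 = -24. Stack: [-24]
STORE_FAST r → r=-24. Stack: []
LOAD_FAST k → push 20. Stack: [20]
RETURN_VALUE → return 20.

-44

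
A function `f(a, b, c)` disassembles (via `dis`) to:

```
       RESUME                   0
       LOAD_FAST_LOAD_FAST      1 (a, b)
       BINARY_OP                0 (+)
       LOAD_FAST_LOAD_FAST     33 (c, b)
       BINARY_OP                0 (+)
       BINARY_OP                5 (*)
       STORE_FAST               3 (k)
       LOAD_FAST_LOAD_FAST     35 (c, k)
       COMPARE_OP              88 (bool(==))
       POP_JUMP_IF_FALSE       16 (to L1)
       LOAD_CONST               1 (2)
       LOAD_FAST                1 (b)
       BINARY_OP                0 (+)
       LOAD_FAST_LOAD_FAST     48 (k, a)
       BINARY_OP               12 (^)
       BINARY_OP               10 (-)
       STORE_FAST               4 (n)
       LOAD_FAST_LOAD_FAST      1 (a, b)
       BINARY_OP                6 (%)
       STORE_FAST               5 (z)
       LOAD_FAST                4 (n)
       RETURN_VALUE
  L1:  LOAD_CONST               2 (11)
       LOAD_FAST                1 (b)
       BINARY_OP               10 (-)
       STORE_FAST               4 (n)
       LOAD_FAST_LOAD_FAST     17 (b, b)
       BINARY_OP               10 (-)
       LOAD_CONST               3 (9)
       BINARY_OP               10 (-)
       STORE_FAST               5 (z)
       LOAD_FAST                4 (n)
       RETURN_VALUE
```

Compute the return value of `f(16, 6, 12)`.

LOAD_FAST_LOAD_FAST a,b → push 16,6. Stack: [16, 6]
BINARY_OP + → 16 + 6 = 22. Stack: [22]
LOAD_FAST_LOAD_FAST c,b → push 12,6. Stack: [22, 12, 6]
BINARY_OP + → 12 + 6 = 18. Stack: [22, 18]
BINARY_OP * → 22 * 18 = 396. Stack: [396]
STORE_FAST k → k=396. Stack: []
LOAD_FAST_LOAD_FAST c,k → push 12,396. Stack: [12, 396]
COMPARE_OP bool(==) → 12 vs 396 = False. Stack: [False]
POP_JUMP_IF_FALSE → pop False; jump. Stack: []
LOAD_CONST → push 11. Stack: [11]
LOAD_FAST b → push 6. Stack: [11, 6]
BINARY_OP - → 11 - 6 = 5. Stack: [5]
STORE_FAST n → n=5. Stack: []
LOAD_FAST_LOAD_FAST b,b → push 6,6. Stack: [6, 6]
BINARY_OP - → 6 - 6 = 0. Stack: [0]
LOAD_CONST → push 9. Stack: [0, 9]
BINARY_OP - → 0 - 9 = -9. Stack: [-9]
STORE_FAST z → z=-9. Stack: []
LOAD_FAST n → push 5. Stack: [5]
RETURN_VALUE → return 5.

5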